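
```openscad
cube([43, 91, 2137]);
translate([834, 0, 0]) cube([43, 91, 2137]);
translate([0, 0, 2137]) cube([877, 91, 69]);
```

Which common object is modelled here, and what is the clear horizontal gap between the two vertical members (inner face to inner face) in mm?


A door frame. The clear opening width is 791 mm.

Two 2137 mm tall posts with a header on top — a door frame. The left jamb is 43 mm wide at x = 0; the right jamb starts at x = 834. The clear opening is 834 − 43 = 791 mm.


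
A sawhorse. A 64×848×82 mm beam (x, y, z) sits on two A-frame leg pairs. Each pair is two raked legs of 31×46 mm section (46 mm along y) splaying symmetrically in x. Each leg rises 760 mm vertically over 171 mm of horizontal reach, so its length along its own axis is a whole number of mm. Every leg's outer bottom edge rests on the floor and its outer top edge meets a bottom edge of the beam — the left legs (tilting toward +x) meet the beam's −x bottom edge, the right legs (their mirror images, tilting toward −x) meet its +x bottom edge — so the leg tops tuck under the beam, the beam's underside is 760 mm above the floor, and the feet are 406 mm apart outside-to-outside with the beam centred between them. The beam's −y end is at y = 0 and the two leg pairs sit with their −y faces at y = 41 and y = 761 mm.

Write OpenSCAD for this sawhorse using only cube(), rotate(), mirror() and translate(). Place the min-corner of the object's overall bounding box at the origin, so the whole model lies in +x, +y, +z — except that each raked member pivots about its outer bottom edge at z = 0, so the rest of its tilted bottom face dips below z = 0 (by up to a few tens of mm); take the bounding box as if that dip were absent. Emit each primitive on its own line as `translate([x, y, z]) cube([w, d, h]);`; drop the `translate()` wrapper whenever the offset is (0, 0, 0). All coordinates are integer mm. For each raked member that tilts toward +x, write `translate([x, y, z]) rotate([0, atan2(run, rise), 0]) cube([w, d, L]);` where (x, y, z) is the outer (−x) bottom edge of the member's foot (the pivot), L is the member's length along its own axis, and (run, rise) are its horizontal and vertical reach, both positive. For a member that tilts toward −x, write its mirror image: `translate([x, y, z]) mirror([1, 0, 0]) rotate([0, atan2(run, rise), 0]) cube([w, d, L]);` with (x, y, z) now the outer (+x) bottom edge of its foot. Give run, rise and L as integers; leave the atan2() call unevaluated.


// leg length = √(171² + 760²) = 779
// right-leg outer foot x = 2·171 + 64 = 406
// beam min-corner = (171, 0, 760)
translate([171, 0, 760]) cube([64, 848, 82]);
translate([0, 41, 0]) rotate([0, atan2(171, 760), 0]) cube([31, 46, 779]);
translate([406, 41, 0]) mirror([1, 0, 0]) rotate([0, atan2(171, 760), 0]) cube([31, 46, 779]);
translate([0, 761, 0]) rotate([0, atan2(171, 760), 0]) cube([31, 46, 779]);
translate([406, 761, 0]) mirror([1, 0, 0]) rotate([0, atan2(171, 760), 0]) cube([31, 46, 779]);


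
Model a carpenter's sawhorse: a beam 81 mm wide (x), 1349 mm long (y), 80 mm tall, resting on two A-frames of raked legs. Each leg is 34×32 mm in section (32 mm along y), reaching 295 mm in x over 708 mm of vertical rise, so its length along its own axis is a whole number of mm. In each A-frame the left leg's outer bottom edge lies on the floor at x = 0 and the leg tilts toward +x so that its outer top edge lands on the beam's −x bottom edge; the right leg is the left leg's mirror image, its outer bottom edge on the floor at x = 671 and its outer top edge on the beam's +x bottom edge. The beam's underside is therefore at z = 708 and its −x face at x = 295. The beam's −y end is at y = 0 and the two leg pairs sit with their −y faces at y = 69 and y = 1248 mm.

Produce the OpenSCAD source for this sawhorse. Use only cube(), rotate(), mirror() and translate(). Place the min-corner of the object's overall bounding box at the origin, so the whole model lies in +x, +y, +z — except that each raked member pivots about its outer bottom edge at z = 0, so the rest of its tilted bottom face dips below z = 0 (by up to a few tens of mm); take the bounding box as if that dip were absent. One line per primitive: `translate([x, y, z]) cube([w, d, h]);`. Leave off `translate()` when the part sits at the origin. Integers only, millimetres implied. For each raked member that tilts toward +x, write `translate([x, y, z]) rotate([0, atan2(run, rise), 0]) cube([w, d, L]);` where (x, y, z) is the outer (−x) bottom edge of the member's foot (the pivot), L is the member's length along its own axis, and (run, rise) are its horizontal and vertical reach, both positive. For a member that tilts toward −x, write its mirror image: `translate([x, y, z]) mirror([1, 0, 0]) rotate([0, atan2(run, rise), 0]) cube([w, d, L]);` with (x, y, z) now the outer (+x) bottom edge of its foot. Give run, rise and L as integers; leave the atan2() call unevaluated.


translate([295, 0, 708]) cube([81, 1349, 80]);
translate([0, 69, 0]) rotate([0, atan2(295, 708), 0]) cube([34, 32, 767]);
translate([671, 69, 0]) mirror([1, 0, 0]) rotate([0, atan2(295, 708), 0]) cube([34, 32, 767]);
translate([0, 1248, 0]) rotate([0, atan2(295, 708), 0]) cube([34, 32, 767]);
translate([671, 1248, 0]) mirror([1, 0, 0]) rotate([0, atan2(295, 708), 0]) cube([34, 32, 767]);


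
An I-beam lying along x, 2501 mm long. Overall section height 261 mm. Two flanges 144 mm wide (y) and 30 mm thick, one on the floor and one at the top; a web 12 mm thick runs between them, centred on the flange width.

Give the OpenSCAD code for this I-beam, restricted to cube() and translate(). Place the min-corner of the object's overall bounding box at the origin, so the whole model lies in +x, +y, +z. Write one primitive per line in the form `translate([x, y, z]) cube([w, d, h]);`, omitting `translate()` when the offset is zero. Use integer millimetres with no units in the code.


cube([2501, 144, 30]);
translate([0, 66, 30]) cube([2501, 12, 201]);
translate([0, 0, 231]) cube([2501, 144, 30]);


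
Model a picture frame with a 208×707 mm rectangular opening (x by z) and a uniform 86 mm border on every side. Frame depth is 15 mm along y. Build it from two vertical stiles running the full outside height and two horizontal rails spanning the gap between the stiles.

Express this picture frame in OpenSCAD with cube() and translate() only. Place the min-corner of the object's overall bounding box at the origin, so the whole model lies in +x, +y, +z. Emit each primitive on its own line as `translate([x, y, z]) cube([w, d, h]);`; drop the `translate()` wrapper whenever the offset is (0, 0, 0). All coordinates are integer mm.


cube([86, 15, 879]);
translate([294, 0, 0]) cube([86, 15, 879]);
translate([86, 0, 0]) cube([208, 15, 86]);
translate([86, 0, 793]) cube([208, 15, 86]);


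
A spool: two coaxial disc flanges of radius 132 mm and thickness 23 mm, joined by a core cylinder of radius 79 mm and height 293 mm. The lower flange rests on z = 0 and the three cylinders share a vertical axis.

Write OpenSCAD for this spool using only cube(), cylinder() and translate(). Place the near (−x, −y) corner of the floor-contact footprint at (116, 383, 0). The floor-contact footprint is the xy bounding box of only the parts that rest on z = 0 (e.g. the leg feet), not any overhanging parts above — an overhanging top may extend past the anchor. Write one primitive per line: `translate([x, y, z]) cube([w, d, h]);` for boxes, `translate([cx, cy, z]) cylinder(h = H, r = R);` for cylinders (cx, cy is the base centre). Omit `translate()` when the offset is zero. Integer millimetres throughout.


translate([248, 515, 0]) cylinder(h = 23, r = 132);
translate([248, 515, 23]) cylinder(h = 293, r = 79);
translate([248, 515, 316]) cylinder(h = 23, r = 132);


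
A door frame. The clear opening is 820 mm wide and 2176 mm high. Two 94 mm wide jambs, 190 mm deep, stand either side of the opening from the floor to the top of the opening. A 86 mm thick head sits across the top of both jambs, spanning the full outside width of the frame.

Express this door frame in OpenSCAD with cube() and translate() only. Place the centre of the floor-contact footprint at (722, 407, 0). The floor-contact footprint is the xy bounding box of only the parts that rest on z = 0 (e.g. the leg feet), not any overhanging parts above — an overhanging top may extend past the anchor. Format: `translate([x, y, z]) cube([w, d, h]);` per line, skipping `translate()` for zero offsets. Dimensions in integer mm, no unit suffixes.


translate([218, 312, 0]) cube([94, 190, 2176]);
translate([1132, 312, 0]) cube([94, 190, 2176]);
translate([218, 312, 2176]) cube([1008, 190, 86]);


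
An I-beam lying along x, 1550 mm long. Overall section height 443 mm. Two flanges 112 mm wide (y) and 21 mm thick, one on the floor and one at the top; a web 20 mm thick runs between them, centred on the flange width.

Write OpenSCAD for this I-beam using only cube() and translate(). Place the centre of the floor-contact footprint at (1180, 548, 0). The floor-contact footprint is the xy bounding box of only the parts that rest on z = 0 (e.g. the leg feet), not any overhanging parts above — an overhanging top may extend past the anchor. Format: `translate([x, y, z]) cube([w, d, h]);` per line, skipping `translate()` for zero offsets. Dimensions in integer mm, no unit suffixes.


translate([405, 492, 0]) cube([1550, 112, 21]);
translate([405, 538, 21]) cube([1550, 20, 401]);
translate([405, 492, 422]) cube([1550, 112, 21]);


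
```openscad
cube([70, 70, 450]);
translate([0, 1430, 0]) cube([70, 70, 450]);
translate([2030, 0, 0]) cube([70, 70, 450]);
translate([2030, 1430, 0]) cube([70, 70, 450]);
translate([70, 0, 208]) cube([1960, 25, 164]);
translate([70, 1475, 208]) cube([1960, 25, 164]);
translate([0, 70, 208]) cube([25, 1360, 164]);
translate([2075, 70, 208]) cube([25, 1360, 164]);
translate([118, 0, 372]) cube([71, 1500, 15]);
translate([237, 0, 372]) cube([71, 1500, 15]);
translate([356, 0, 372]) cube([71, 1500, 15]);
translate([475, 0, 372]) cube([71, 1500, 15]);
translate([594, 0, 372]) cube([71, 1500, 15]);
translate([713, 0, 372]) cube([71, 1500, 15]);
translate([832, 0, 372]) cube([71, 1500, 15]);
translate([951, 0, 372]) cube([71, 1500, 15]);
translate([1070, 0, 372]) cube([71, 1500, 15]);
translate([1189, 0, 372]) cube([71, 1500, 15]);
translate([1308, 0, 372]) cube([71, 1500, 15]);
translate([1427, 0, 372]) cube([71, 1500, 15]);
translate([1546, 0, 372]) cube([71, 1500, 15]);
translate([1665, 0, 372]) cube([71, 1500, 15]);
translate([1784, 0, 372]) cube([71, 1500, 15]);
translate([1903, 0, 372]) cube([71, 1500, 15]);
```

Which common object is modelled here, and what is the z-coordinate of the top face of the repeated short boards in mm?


A bed frame. The slat-top height is 387 mm.

Four posts, four rails, and a row of slats — a bed frame. Slats sit on the rails at z = 208 + 164 = 372; with slat thickness 15, the top is 387 mm.


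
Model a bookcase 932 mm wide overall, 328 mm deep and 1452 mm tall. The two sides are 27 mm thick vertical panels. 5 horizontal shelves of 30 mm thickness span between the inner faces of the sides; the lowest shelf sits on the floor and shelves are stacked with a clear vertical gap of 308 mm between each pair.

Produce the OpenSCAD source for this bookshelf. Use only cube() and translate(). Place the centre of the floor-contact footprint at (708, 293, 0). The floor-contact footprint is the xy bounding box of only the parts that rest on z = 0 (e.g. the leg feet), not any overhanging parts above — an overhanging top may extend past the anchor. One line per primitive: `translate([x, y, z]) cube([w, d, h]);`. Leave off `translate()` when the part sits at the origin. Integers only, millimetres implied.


translate([242, 129, 0]) cube([27, 328, 1452]);
translate([1147, 129, 0]) cube([27, 328, 1452]);
translate([269, 129, 0]) cube([878, 328, 30]);
translate([269, 129, 338]) cube([878, 328, 30]);
translate([269, 129, 676]) cube([878, 328, 30]);
translate([269, 129, 1014]) cube([878, 328, 30]);
translate([269, 129, 1352]) cube([878, 328, 30]);


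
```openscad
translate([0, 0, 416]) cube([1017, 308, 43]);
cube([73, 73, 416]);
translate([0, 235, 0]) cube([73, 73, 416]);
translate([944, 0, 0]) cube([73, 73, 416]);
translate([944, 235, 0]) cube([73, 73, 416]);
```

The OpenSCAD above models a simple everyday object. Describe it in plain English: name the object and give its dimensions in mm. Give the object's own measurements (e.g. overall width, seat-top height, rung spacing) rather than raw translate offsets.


A long wooden bench with a 1017 mm (x) × 308 mm (y) seat, 43 mm thick, its top surface 459 mm above the floor. Four 73 mm square legs at the seat corners, flush with the edges, run from z = 0 to the seat underside.


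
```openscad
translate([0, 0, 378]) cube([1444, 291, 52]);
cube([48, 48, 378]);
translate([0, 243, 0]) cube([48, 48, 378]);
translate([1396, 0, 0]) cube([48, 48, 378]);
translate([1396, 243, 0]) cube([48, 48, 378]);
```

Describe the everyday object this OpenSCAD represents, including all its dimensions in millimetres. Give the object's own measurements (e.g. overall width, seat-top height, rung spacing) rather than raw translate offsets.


A long wooden bench with a 1444 mm (x) × 291 mm (y) seat, 52 mm thick, its top surface 430 mm above the floor. Four 48 mm square legs at the seat corners, flush with the edges, run from z = 0 to the seat underside.


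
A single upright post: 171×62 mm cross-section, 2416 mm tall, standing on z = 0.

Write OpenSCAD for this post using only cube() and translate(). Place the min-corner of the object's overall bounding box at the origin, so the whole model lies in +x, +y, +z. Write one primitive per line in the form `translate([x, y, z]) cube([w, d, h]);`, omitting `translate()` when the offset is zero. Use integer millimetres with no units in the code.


cube([171, 62, 2416]);


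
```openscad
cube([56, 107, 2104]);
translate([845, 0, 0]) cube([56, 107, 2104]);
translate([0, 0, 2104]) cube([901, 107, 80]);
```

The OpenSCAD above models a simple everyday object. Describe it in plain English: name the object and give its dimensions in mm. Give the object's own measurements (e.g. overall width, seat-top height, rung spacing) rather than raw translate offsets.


A door frame. The clear opening is 789 mm wide and 2104 mm high. Two 56 mm wide jambs, 107 mm deep, stand either side of the opening from the floor to the top of the opening. A 80 mm thick head sits across the top of both jambs, spanning the full outside width of the frame.


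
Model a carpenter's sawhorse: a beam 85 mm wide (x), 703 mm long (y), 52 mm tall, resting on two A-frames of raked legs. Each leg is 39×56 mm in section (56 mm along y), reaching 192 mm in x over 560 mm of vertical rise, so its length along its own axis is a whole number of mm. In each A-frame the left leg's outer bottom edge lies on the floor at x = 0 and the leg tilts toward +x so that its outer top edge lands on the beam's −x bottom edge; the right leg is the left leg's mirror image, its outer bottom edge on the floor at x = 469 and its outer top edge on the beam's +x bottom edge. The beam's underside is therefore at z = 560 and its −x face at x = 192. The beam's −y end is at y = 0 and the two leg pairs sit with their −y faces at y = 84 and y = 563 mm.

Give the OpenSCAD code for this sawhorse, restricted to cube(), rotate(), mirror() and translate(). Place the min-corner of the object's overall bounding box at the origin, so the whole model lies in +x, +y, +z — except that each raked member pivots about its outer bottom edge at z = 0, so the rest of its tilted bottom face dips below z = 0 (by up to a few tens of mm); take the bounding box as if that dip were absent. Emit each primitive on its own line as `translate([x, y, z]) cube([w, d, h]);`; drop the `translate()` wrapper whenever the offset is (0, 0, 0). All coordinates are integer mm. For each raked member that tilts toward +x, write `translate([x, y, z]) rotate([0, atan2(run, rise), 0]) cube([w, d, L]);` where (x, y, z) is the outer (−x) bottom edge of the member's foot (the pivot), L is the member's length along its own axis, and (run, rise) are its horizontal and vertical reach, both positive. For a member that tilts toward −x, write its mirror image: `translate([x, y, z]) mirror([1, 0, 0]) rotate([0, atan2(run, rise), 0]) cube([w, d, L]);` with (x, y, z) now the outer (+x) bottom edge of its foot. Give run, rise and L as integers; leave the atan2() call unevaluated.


translate([192, 0, 560]) cube([85, 703, 52]);
translate([0, 84, 0]) rotate([0, atan2(192, 560), 0]) cube([39, 56, 592]);
translate([469, 84, 0]) mirror([1, 0, 0]) rotate([0, atan2(192, 560), 0]) cube([39, 56, 592]);
translate([0, 563, 0]) rotate([0, atan2(192, 560), 0]) cube([39, 56, 592]);
translate([469, 563, 0]) mirror([1, 0, 0]) rotate([0, atan2(192, 560), 0]) cube([39, 56, 592]);


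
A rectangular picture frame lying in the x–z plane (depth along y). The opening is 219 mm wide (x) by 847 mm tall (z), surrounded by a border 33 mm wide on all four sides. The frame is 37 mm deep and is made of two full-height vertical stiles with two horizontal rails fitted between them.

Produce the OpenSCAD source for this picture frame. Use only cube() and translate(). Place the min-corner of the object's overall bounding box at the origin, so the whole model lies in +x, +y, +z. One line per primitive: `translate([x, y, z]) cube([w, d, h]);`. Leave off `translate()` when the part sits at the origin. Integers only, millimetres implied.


cube([33, 37, 913]);
translate([252, 0, 0]) cube([33, 37, 913]);
translate([33, 0, 0]) cube([219, 37, 33]);
translate([33, 0, 880]) cube([219, 37, 33]);


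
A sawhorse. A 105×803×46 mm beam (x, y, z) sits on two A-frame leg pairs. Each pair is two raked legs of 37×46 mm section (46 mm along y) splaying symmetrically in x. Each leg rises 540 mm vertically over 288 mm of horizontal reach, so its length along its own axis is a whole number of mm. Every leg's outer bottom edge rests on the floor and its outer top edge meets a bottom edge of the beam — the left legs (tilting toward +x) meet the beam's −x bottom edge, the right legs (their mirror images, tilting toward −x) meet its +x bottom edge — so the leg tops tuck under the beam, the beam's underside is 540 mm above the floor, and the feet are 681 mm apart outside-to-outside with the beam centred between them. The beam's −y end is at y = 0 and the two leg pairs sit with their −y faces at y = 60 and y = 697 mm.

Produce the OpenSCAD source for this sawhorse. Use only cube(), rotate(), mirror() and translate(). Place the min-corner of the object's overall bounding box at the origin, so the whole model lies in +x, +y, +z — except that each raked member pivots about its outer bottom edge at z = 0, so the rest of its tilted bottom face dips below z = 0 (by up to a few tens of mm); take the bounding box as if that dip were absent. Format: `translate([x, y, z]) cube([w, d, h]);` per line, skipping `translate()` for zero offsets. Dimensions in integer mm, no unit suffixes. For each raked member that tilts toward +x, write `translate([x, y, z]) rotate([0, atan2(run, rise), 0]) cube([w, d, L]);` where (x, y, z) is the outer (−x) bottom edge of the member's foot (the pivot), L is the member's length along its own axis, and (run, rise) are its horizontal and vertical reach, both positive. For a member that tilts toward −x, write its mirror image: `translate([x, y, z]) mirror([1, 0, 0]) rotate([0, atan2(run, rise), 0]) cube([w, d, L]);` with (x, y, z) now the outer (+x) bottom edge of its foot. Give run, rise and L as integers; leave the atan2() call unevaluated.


// leg length = √(288² + 540²) = 612
// right-leg outer foot x = 2·288 + 105 = 681
// beam min-corner = (288, 0, 540)
translate([288, 0, 540]) cube([105, 803, 46]);
translate([0, 60, 0]) rotate([0, atan2(288, 540), 0]) cube([37, 46, 612]);
translate([681, 60, 0]) mirror([1, 0, 0]) rotate([0, atan2(288, 540), 0]) cube([37, 46, 612]);
translate([0, 697, 0]) rotate([0, atan2(288, 540), 0]) cube([37, 46, 612]);
translate([681, 697, 0]) mirror([1, 0, 0]) rotate([0, atan2(288, 540), 0]) cube([37, 46, 612]);


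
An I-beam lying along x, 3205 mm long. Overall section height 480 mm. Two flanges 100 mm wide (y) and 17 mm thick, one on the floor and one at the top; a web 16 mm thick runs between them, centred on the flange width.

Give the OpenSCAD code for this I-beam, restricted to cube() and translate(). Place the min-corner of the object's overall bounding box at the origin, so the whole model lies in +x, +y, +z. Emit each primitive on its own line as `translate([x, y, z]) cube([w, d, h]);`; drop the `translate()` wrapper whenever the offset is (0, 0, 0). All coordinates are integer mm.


cube([3205, 100, 17]);
translate([0, 42, 17]) cube([3205, 16, 446]);
translate([0, 0, 463]) cube([3205, 100, 17]);


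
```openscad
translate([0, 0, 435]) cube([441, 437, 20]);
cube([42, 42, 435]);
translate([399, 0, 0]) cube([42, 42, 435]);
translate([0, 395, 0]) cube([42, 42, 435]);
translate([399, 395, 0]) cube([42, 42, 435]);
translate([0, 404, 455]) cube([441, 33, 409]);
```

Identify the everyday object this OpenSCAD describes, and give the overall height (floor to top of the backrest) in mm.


A chair. The overall height is 864 mm.

A slab on four corner posts with a tall panel at the back — a chair. The seat slab sits at z = 435 with thickness 20, and the 409 mm backrest starts at the seat top, so the overall height is 435 + 20 + 409 = 864 mm.


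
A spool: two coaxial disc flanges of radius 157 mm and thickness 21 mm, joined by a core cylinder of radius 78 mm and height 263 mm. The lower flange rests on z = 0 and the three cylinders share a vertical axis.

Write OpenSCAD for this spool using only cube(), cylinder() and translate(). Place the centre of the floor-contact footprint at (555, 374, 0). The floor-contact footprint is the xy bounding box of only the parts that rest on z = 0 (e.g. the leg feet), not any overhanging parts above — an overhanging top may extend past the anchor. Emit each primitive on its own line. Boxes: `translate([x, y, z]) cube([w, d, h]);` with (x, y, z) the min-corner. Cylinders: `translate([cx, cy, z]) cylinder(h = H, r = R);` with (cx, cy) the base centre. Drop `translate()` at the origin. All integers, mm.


translate([555, 374, 0]) cylinder(h = 21, r = 157);
translate([555, 374, 21]) cylinder(h = 263, r = 78);
translate([555, 374, 284]) cylinder(h = 21, r = 157);


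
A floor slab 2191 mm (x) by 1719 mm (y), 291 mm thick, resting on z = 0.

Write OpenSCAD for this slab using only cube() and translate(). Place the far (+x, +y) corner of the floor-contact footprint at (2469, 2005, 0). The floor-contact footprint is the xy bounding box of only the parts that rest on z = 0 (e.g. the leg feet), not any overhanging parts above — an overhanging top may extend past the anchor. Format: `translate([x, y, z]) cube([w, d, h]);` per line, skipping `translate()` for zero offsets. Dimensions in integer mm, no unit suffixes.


translate([278, 286, 0]) cube([2191, 1719, 291]);


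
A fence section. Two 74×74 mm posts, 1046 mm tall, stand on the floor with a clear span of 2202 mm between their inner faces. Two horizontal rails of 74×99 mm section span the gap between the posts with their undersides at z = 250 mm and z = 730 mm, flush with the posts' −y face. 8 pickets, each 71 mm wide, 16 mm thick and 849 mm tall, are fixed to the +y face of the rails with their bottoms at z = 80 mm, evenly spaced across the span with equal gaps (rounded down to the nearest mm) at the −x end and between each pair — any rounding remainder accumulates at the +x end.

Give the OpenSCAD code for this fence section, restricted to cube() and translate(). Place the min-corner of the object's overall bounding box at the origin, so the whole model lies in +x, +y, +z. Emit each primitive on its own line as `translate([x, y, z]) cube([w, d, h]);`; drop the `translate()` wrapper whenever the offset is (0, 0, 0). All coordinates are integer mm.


cube([74, 74, 1046]);
translate([2276, 0, 0]) cube([74, 74, 1046]);
translate([74, 0, 250]) cube([2202, 74, 99]);
translate([74, 0, 730]) cube([2202, 74, 99]);
translate([255, 74, 80]) cube([71, 16, 849]);
translate([507, 74, 80]) cube([71, 16, 849]);
translate([759, 74, 80]) cube([71, 16, 849]);
translate([1011, 74, 80]) cube([71, 16, 849]);
translate([1263, 74, 80]) cube([71, 16, 849]);
translate([1515, 74, 80]) cube([71, 16, 849]);
translate([1767, 74, 80]) cube([71, 16, 849]);
translate([2019, 74, 80]) cube([71, 16, 849]);


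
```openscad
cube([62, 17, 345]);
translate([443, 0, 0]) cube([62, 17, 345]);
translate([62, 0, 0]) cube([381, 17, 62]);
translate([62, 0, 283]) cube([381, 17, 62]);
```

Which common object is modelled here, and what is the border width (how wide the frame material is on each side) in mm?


A picture frame. The border width is 62 mm.

Four thin pieces enclosing a rectangular opening — a picture frame. The two full-height stiles are 345 mm tall; the top rail sits at z = 283 and is 62 mm tall, so the border above the opening is 345 − 283 = 62 mm, matching the stile x-width.


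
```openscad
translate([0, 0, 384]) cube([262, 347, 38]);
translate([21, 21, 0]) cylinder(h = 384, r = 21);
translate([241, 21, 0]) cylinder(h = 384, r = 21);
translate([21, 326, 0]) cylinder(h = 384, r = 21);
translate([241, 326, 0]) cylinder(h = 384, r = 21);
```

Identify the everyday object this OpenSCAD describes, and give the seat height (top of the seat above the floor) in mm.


A stool. The seat height is 422 mm.

A 262×347×38 slab at z = 384 on four corner cylinders — a stool. The seat top is 384 + 38 = 422 mm.


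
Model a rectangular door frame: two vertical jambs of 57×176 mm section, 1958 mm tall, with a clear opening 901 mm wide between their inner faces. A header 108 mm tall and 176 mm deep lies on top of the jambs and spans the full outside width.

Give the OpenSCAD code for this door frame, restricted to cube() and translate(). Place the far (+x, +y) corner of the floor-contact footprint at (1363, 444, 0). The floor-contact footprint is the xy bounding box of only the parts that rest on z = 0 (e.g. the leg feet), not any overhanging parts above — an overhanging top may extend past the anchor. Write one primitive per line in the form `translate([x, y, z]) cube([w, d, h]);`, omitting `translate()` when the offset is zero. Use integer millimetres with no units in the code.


translate([348, 268, 0]) cube([57, 176, 1958]);
translate([1306, 268, 0]) cube([57, 176, 1958]);
translate([348, 268, 1958]) cube([1015, 176, 108]);


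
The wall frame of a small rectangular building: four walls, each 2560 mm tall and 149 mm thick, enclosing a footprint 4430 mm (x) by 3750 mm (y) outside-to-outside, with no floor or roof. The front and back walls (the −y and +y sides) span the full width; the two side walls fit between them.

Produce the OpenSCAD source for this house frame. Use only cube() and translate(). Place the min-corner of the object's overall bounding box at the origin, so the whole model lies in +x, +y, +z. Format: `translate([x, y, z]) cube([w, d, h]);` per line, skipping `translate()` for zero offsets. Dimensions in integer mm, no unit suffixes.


cube([4430, 149, 2560]);
translate([0, 3601, 0]) cube([4430, 149, 2560]);
translate([0, 149, 0]) cube([149, 3452, 2560]);
translate([4281, 149, 0]) cube([149, 3452, 2560]);


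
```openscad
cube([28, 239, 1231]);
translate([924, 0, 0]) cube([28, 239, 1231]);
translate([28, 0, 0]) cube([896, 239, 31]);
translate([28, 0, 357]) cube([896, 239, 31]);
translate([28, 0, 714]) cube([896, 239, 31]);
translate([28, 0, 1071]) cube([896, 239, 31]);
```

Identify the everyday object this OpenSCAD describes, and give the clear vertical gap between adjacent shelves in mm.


A bookshelf. The clear shelf gap is 326 mm.

Two tall side panels with 4 horizontal boards between them — a bookshelf. The first two shelf undersides are at z = 0 and z = 357; with shelf thickness 31, the clear gap is 357 − 0 − 31 = 326 mm.


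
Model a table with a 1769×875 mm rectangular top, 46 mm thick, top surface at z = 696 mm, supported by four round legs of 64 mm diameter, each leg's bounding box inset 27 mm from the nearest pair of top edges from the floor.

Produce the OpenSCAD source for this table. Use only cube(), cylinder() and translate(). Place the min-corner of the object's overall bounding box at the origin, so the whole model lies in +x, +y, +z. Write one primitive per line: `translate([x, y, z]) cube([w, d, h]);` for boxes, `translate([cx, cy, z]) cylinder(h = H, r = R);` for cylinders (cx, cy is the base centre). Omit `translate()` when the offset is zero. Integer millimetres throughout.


// leg_h = 696 - 46 = 650
translate([0, 0, 650]) cube([1769, 875, 46]);
translate([59, 59, 0]) cylinder(h = 650, r = 32);
translate([1710, 59, 0]) cylinder(h = 650, r = 32);
translate([59, 816, 0]) cylinder(h = 650, r = 32);
translate([1710, 816, 0]) cylinder(h = 650, r = 32);


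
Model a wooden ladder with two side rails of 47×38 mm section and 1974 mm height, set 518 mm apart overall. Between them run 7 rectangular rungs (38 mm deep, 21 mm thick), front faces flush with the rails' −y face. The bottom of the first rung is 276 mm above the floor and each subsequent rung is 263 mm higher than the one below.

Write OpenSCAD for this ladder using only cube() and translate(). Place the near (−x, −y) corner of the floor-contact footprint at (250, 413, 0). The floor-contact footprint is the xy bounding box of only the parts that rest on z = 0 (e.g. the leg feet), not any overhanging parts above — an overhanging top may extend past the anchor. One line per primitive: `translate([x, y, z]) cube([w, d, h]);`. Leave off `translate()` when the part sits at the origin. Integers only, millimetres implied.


translate([250, 413, 0]) cube([47, 38, 1974]);
translate([721, 413, 0]) cube([47, 38, 1974]);
translate([297, 413, 276]) cube([424, 38, 21]);
translate([297, 413, 539]) cube([424, 38, 21]);
translate([297, 413, 802]) cube([424, 38, 21]);
translate([297, 413, 1065]) cube([424, 38, 21]);
translate([297, 413, 1328]) cube([424, 38, 21]);
translate([297, 413, 1591]) cube([424, 38, 21]);
translate([297, 413, 1854]) cube([424, 38, 21]);


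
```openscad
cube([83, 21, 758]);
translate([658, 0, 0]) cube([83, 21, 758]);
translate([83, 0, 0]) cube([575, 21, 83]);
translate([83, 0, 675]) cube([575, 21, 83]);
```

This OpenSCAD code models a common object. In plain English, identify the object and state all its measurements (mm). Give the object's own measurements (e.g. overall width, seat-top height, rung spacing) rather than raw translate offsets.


A rectangular picture frame lying in the x–z plane (depth along y). The opening is 575 mm wide (x) by 592 mm tall (z), surrounded by a border 83 mm wide on all four sides. The frame is 21 mm deep and is made of two full-height vertical stiles with two horizontal rails fitted between them.


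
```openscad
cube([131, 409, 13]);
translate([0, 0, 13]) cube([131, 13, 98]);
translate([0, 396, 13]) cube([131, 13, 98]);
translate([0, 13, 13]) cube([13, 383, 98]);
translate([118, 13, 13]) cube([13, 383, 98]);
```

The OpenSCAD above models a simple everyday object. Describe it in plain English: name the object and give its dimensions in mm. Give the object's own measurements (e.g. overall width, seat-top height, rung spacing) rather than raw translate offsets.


An open-topped rectangular box: outside dimensions 131×409×111 mm, with a uniform wall and base thickness of 13 mm. The base is a full 131×409 slab on the floor; four walls sit on top of the base. The front and back walls (the −y and +y sides) span the full width; the two side walls fit between them.


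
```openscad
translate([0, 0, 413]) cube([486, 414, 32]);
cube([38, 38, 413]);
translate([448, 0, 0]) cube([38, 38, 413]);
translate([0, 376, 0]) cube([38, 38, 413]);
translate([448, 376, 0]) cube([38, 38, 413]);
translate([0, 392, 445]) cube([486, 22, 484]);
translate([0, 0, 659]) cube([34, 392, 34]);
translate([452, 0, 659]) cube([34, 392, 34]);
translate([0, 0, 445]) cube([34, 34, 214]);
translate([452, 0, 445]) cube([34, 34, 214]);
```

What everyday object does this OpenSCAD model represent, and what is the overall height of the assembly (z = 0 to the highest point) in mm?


A chair. The overall height is 929 mm.

A slab on four corner posts with a tall panel at the back — a chair. The seat slab sits at z = 413 with thickness 32, and the 484 mm backrest starts at the seat top, so the overall height is 413 + 32 + 484 = 929 mm.


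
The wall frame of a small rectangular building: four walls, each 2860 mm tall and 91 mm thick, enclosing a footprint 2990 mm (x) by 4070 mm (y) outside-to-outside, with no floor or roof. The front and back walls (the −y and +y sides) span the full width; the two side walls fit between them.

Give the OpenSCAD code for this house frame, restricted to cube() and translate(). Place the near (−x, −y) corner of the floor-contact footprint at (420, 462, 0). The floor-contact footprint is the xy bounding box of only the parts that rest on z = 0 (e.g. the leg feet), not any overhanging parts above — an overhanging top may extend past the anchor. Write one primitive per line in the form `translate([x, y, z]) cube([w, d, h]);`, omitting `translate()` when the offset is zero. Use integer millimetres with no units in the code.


translate([420, 462, 0]) cube([2990, 91, 2860]);
translate([420, 4441, 0]) cube([2990, 91, 2860]);
translate([420, 553, 0]) cube([91, 3888, 2860]);
translate([3319, 553, 0]) cube([91, 3888, 2860]);


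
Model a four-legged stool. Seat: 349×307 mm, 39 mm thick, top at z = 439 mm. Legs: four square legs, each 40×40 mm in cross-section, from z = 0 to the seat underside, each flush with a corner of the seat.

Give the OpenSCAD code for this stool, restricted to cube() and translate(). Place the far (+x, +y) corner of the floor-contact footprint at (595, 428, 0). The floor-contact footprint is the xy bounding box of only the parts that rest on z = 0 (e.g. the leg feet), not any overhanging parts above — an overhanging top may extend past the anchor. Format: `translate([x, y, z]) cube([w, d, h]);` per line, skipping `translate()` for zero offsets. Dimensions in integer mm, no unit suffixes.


translate([246, 121, 400]) cube([349, 307, 39]);
translate([246, 121, 0]) cube([40, 40, 400]);
translate([555, 121, 0]) cube([40, 40, 400]);
translate([246, 388, 0]) cube([40, 40, 400]);
translate([555, 388, 0]) cube([40, 40, 400]);


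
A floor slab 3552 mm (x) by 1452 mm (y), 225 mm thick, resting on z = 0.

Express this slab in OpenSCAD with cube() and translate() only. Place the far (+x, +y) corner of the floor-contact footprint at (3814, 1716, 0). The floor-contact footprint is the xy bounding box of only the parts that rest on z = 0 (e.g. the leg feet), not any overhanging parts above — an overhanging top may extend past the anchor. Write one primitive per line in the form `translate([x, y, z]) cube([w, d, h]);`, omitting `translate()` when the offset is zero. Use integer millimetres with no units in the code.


translate([262, 264, 0]) cube([3552, 1452, 225]);


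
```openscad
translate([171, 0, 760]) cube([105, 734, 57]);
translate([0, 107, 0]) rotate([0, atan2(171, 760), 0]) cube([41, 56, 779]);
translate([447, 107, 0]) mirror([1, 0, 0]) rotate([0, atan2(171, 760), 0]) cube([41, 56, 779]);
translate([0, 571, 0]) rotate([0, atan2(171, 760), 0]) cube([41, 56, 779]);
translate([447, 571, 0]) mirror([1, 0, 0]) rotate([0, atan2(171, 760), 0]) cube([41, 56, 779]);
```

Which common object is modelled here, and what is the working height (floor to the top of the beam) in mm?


A sawhorse. The overall height is 817 mm.

A beam across two mirrored pairs of raked legs — a sawhorse. The beam's underside is at z = 760 (matching the legs' vertical rise in atan2(171, 760)) and the beam is 57 mm tall, so its top is at 760 + 57 = 817 mm. The raked legs top out at the beam's underside, so that is the highest point.


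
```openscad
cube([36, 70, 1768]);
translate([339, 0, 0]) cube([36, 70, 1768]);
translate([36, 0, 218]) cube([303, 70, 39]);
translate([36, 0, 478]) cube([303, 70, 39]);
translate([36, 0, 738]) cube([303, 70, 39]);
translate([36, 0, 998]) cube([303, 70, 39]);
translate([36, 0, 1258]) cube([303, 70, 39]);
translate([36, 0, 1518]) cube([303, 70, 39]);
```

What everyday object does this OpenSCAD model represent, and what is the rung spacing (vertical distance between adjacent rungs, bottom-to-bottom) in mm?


A ladder. The rung spacing is 260 mm.

Two tall 36×70 posts with 6 short bars between them — a ladder. Adjacent rungs sit at z = 218 and z = 478, so the spacing is 478 − 218 = 260 mm.


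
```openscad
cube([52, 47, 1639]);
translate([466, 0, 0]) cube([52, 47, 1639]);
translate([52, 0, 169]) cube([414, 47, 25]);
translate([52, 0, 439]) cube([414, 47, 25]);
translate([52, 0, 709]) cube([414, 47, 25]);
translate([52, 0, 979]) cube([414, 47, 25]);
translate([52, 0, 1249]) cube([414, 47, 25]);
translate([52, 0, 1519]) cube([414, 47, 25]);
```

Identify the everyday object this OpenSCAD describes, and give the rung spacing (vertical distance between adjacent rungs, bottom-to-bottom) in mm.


A ladder. The rung spacing is 270 mm.

Two tall 52×47 posts with 6 short bars between them — a ladder. Adjacent rungs sit at z = 169 and z = 439, so the spacing is 439 − 169 = 270 mm.


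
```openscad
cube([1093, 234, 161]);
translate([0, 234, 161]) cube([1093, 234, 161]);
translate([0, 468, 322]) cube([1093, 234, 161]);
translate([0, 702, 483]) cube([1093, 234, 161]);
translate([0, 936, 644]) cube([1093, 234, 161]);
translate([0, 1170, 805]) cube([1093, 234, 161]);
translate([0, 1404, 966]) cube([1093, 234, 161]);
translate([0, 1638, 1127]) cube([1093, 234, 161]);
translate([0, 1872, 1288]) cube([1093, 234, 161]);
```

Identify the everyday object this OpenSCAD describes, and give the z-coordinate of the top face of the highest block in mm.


A staircase. The total rise is 1449 mm.

9 identical blocks, each offset up and back from the previous — a staircase. Each step is 161 mm tall and there are 9 of them, so the total rise is 9 × 161 = 1449 mm.


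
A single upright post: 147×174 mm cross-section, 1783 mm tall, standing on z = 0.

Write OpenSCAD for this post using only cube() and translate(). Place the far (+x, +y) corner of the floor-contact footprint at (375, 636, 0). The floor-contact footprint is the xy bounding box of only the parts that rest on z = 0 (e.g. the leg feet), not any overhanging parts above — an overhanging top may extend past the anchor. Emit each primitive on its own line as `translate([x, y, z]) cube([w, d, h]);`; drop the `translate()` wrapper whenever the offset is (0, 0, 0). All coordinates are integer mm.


translate([228, 462, 0]) cube([147, 174, 1783]);


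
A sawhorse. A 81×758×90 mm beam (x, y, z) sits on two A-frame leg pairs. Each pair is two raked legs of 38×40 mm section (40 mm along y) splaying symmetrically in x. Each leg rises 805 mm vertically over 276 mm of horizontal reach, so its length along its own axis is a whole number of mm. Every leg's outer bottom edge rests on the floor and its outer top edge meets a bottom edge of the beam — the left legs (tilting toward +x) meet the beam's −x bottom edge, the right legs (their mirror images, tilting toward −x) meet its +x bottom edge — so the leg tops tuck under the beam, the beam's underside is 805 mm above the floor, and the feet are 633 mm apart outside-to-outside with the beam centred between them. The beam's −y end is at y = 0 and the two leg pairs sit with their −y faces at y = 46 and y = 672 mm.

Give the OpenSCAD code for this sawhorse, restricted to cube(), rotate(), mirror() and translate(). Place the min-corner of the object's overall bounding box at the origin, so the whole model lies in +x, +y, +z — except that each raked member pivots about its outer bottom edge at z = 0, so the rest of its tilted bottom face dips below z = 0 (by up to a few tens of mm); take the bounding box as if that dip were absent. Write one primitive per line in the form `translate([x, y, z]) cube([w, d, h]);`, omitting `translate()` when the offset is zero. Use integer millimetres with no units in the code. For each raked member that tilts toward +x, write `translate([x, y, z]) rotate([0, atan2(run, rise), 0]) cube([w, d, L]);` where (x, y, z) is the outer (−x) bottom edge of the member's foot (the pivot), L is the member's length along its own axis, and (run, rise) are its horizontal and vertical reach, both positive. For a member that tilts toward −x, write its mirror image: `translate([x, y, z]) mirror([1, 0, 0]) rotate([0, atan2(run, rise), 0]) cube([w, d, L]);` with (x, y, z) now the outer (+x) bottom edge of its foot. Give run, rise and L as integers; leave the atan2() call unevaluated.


translate([276, 0, 805]) cube([81, 758, 90]);
translate([0, 46, 0]) rotate([0, atan2(276, 805), 0]) cube([38, 40, 851]);
translate([633, 46, 0]) mirror([1, 0, 0]) rotate([0, atan2(276, 805), 0]) cube([38, 40, 851]);
translate([0, 672, 0]) rotate([0, atan2(276, 805), 0]) cube([38, 40, 851]);
translate([633, 672, 0]) mirror([1, 0, 0]) rotate([0, atan2(276, 805), 0]) cube([38, 40, 851]);
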